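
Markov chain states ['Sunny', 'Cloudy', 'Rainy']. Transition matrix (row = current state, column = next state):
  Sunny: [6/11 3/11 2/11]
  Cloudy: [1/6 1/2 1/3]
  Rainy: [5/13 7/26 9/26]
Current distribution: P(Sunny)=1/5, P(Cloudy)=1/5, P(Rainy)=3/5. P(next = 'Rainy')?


P(next=Rainy) = Σᵢ P(now=i)×P(i→Rainy)
= 1/5×2/11 + 1/5×1/3 + 3/5×9/26
= 2/55 + 1/15 + 27/130 = 1333/4290

P = 1333/4290 ≈ 0.3107


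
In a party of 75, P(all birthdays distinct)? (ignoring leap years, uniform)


P(all different) = Π(365-i)/365 for i=0..74
= (365/365)×(364/365)×...×(291/365)
= 0.000280

P ≈ 0.0003 ≈ 0.03%


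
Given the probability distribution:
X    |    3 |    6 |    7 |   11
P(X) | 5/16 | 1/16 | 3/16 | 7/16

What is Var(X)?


E[X] = 119/16
E[X²] = 1075/16
Var(X) = E[X²] - (E[X])² = 1075/16 - 14161/256 = 3039/256

Var(X) = 3039/256 ≈ 11.8711


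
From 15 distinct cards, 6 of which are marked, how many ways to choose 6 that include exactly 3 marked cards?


Choose 3 of the 6 marked cards and 3 of the other 9 cards:
C(6,3)×C(9,3) = 20×84 = 1680

1680


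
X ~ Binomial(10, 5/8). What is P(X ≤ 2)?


P(X ≤ 2) = Σ P(X=i) for i=0..2
P(X=0) = 59049/1073741824
P(X=1) = 492075/536870912
P(X=2) = 7381125/1073741824
Sum = 2106081/268435456

P(X ≤ 2) = 2106081/268435456 ≈ 0.78%


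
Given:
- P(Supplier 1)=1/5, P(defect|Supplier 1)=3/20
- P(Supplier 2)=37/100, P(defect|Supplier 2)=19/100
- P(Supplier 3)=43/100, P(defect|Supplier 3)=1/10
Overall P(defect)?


P(B) = Σ P(B|Aᵢ)×P(Aᵢ)
  3/20×1/5 = 3/100
  19/100×37/100 = 703/10000
  1/10×43/100 = 43/1000
Sum = 1433/10000

P(defect) = 1433/10000 ≈ 14.33%


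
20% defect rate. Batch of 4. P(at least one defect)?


P(all good) = (4/5)^4 = 256/625
P(≥1 defect) = 369/625

P = 369/625 ≈ 59.04%


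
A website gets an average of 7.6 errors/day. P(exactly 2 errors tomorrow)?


Poisson(λ=7.6): P(X=2) = e^(-λ)×λ^k/k!
= e^(-7.6) × 7.6^2 / 2!
≈ 0.0005004514334 × 57.76 / 2 ≈ 0.014453

P(X=2) ≈ 0.014453 ≈ 1.45%


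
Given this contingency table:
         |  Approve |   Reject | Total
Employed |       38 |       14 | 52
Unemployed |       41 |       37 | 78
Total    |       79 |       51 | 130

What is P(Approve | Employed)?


P(Approve | Employed) = 38/(38+14) = 38/52 = 19/26

P(Approve|Employed) = 19/26 ≈ 73.08%


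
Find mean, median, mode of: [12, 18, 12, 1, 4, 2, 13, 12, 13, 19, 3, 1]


Sorted: [1, 1, 2, 3, 4, 12, 12, 12, 13, 13, 18, 19]
Mean = 110/12 = 55/6
Median = 12
Freq: {12: 3, 18: 1, 1: 2, 4: 1, 2: 1, 13: 2, 19: 1, 3: 1}
Mode: [12]

Mean=55/6, Median=12, Mode=12


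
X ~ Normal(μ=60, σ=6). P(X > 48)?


z = (48-60)/6 = -2.0
P(X > 48) = 1 - P(Z ≤ -2.0) = 1 - 0.0228 = 0.9772

P(X > 48) ≈ 0.9772


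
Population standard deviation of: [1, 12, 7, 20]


Mean = 40/4 = 10
  (1-10)²=81
  (12-10)²=4
  (7-10)²=9
  (20-10)²=100
Σ(x-μ)² = 194
σ² = 194/4 = 97/2

σ = √(97/2) ≈ 6.9642


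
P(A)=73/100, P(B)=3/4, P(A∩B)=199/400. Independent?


P(A)×P(B) = 219/400
P(A∩B) = 199/400
Not equal → NOT independent

No, not independent


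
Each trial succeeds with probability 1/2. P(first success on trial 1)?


Geometric: P(X=1) = (1-p)^(k-1)×p = (1/2)^0×1/2 = 1/2

P(X=1) = 1/2 ≈ 50.00%


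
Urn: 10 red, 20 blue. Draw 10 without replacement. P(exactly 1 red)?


Hypergeometric: C(10,1)×C(20,9)/C(30,10)
= 10×167960/30045015 = 25840/462231

P(X=1) = 25840/462231 ≈ 5.59%


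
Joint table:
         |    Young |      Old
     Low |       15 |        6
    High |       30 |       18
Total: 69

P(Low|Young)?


P(Low|Young) = 15/(15+30) = 15/45 = 1/3

P = 1/3 ≈ 33.33%


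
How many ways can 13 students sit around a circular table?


Circular arrangements of 13 distinct objects: fix one position to break rotational symmetry.
(n-1)! = 12! = 479001600

479001600


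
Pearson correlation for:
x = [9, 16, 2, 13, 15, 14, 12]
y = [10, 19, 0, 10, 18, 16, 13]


n=7, Σx=81, Σy=86, Σxy=1174, Σx²=1075, Σy²=1310
r = (7×1174 - 81×86)/√((7×1075 - 81²)(7×1310 - 86²))
= 1252/√(964×1774) = 1252/√1710136 ≈ 1252/1307.7217 ≈ 0.9574

r ≈ 0.9574


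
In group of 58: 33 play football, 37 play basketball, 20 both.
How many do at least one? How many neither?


|A∪B| = 33+37-20 = 50
Neither = 58-50 = 8

At least one: 50; Neither: 8


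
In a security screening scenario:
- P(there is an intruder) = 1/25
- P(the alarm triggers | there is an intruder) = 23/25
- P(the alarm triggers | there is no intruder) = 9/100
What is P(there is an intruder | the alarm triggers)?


Using Bayes' theorem:
P(A|B) = P(B|A)·P(A) / P(B)

P(the alarm triggers) = 23/25 × 1/25 + 9/100 × 24/25
= 23/625 + 54/625 = 77/625

P(there is an intruder|the alarm triggers) = (23/625) / (77/625) = 23/77

P(there is an intruder|the alarm triggers) = 23/77 ≈ 29.87%


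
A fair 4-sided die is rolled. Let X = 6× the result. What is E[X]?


E[die] = (1+4)/2 = 5/2
E[X] = 6 × 5/2 = 15

E[X] = 15


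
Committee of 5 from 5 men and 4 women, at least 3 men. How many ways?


Count by #men:
  3M,2W: C(5,3)×C(4,2)=60
  4M,1W: C(5,4)×C(4,1)=20
  5M,0W: C(5,5)×C(4,0)=1
Total = 81

81


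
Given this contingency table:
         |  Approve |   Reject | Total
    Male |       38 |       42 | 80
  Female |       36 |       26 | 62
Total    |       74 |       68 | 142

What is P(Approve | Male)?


P(Approve | Male) = 38/(38+42) = 38/80 = 19/40

P(Approve|Male) = 19/40 ≈ 47.50%


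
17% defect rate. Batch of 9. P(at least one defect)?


P(all good) = (83/100)^9 = 186940255267540403/1000000000000000000
P(≥1 defect) = 813059744732459597/1000000000000000000

P = 813059744732459597/1000000000000000000 ≈ 81.31%


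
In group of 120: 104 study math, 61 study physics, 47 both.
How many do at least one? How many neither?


|A∪B| = 104+61-47 = 118
Neither = 120-118 = 2

At least one: 118; Neither: 2


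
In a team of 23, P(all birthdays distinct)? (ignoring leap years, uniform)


P(all different) = Π(365-i)/365 for i=0..22
= (365/365)×(364/365)×...×(343/365)
= 0.492703

P ≈ 0.4927 ≈ 49.27%


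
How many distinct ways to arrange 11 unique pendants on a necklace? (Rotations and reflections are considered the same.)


Free circular arrangements: rotations and reflections both identified.
(n-1)!/2 = 10!/2 = 3628800/2 = 1814400

1814400


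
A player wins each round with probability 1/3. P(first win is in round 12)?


Geometric: P(X=12) = (1-p)^(k-1)×p = (2/3)^11×1/3 = 2048/531441

P(X=12) = 2048/531441 ≈ 0.39%


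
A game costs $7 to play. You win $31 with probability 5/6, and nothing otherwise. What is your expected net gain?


E[gain] = (31-7)×5/6 + (-7)×1/6
= 20 - 7/6 = 113/6

Expected net gain = $113/6 ≈ $18.83


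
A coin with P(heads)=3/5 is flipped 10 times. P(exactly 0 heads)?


Binomial: P(X=0) = C(10,0)×p^0×(1-p)^10
= 1 × 1 × 1024/9765625 = 1024/9765625

P(X=0) = 1024/9765625 ≈ 0.01%


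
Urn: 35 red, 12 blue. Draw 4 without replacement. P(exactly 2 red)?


Hypergeometric: C(35,2)×C(12,2)/C(47,4)
= 595×66/178365 = 238/1081

P(X=2) = 238/1081 ≈ 22.02%


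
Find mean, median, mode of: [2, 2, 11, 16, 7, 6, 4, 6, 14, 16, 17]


Sorted: [2, 2, 4, 6, 6, 7, 11, 14, 16, 16, 17]
Mean = 101/11
Median = 7
Freq: {2: 2, 11: 1, 16: 2, 7: 1, 6: 2, 4: 1, 14: 1, 17: 1}
Mode: [2, 6, 16]

Mean=101/11, Median=7, Mode=[2, 6, 16]


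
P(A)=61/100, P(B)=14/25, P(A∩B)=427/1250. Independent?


P(A)×P(B) = 427/1250
P(A∩B) = 427/1250
Equal ✓ → Independent

Yes, independent


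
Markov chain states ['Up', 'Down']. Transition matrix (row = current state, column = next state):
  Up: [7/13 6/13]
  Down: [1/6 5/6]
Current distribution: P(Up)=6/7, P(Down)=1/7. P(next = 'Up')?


P(next=Up) = Σᵢ P(now=i)×P(i→Up)
= 6/7×7/13 + 1/7×1/6
= 6/13 + 1/42 = 265/546

P = 265/546 ≈ 0.4853


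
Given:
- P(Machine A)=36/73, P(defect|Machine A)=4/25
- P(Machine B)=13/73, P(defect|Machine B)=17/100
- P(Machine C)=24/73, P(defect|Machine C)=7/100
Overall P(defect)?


P(B) = Σ P(B|Aᵢ)×P(Aᵢ)
  4/25×36/73 = 144/1825
  17/100×13/73 = 221/7300
  7/100×24/73 = 42/1825
Sum = 193/1460

P(defect) = 193/1460 ≈ 13.22%


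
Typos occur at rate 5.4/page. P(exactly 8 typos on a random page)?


Poisson(λ=5.4): P(X=8) = e^(-λ)×λ^k/k!
= e^(-5.4) × 5.4^8 / 8!
≈ 0.004516580943 × 723019.613391 / 40320 ≈ 0.080991

P(X=8) ≈ 0.080991 ≈ 8.10%


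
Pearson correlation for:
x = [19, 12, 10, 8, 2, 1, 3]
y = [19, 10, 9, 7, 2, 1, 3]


n=7, Σx=55, Σy=51, Σxy=641, Σx²=683, Σy²=605
r = (7×641 - 55×51)/√((7×683 - 55²)(7×605 - 51²))
= 1682/√(1756×1634) = 1682/√2869304 ≈ 1682/1693.9020 ≈ 0.9930

r ≈ 0.9930


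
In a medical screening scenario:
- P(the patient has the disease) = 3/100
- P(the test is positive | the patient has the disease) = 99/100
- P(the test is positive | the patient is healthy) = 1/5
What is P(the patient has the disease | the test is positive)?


Using Bayes' theorem:
P(A|B) = P(B|A)·P(A) / P(B)

P(the test is positive) = 99/100 × 3/100 + 1/5 × 97/100
= 297/10000 + 97/500 = 2237/10000

P(the patient has the disease|the test is positive) = (297/10000) / (2237/10000) = 297/2237

P(the patient has the disease|the test is positive) = 297/2237 ≈ 13.28%


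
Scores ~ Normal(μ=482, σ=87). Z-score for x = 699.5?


z = (x - μ)/σ = (699.5 - 482)/87 = 2.5

z = 2.5


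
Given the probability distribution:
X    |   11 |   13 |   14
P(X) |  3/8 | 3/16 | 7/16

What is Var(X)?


E[X] = 203/16
E[X²] = 2605/16
Var(X) = E[X²] - (E[X])² = 2605/16 - 41209/256 = 471/256

Var(X) = 471/256 ≈ 1.8398


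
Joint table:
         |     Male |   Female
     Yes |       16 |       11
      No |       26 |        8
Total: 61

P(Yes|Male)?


P(Yes|Male) = 16/(16+26) = 16/42 = 8/21

P = 8/21 ≈ 38.10%


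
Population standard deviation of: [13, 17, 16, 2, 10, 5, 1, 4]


Mean = 68/8 = 17/2
  (13-17/2)²=81/4
  (17-17/2)²=289/4
  (16-17/2)²=225/4
  (2-17/2)²=169/4
  (10-17/2)²=9/4
  (5-17/2)²=49/4
  (1-17/2)²=225/4
  (4-17/2)²=81/4
Σ(x-μ)² = 282
σ² = 282/8 = 141/4

σ = √(141/4) ≈ 5.9372


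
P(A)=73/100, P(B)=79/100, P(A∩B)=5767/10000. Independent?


P(A)×P(B) = 5767/10000
P(A∩B) = 5767/10000
Equal ✓ → Independent

Yes, independent


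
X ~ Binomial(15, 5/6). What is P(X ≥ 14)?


P(X ≥ 14) = Σ P(X=i) for i=14..15
P(X=14) = 30517578125/156728328192
P(X=15) = 30517578125/470184984576
Sum = 30517578125/117546246144

P(X ≥ 14) = 30517578125/117546246144 ≈ 25.96%


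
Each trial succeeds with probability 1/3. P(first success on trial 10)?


Geometric: P(X=10) = (1-p)^(k-1)×p = (2/3)^9×1/3 = 512/59049

P(X=10) = 512/59049 ≈ 0.87%


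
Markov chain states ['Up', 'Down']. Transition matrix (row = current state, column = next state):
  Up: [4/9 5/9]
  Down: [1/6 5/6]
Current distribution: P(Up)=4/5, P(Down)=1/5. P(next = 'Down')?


P(next=Down) = Σᵢ P(now=i)×P(i→Down)
= 4/5×5/9 + 1/5×5/6
= 4/9 + 1/6 = 11/18

P = 11/18 ≈ 0.6111


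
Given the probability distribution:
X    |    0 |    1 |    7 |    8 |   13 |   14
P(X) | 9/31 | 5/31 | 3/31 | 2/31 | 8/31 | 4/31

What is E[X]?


E[X] = Σ x·P(X=x)
= (0)×(9/31) + (1)×(5/31) + (7)×(3/31) + (8)×(2/31) + (13)×(8/31) + (14)×(4/31)
= 202/31

E[X] = 202/31


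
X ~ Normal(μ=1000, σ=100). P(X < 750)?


z = (750-1000)/100 = -2.5
P(Z < -2.5) = 0.0062

P(X < 750) ≈ 0.0062


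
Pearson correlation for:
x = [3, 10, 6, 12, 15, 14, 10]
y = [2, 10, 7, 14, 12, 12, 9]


n=7, Σx=70, Σy=66, Σxy=754, Σx²=810, Σy²=718
r = (7×754 - 70×66)/√((7×810 - 70²)(7×718 - 66²))
= 658/√(770×670) = 658/√515900 ≈ 658/718.2618 ≈ 0.9161

r ≈ 0.9161


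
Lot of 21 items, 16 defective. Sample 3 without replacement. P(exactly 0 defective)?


Hypergeometric: C(16,0)×C(5,3)/C(21,3)
= 1×10/1330 = 1/133

P(X=0) = 1/133 ≈ 0.75%


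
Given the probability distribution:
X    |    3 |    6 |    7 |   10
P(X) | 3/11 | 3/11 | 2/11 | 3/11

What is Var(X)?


E[X] = 71/11
E[X²] = 533/11
Var(X) = E[X²] - (E[X])² = 533/11 - 5041/121 = 822/121

Var(X) = 822/121 ≈ 6.7934


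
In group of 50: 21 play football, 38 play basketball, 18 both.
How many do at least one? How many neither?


|A∪B| = 21+38-18 = 41
Neither = 50-41 = 9

At least one: 41; Neither: 9


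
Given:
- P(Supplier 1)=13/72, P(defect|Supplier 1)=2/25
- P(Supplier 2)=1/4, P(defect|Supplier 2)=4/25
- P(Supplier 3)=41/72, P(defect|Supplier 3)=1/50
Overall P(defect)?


P(B) = Σ P(B|Aᵢ)×P(Aᵢ)
  2/25×13/72 = 13/900
  4/25×1/4 = 1/25
  1/50×41/72 = 41/3600
Sum = 79/1200

P(defect) = 79/1200 ≈ 6.58%


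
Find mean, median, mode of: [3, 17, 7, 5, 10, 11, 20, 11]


Sorted: [3, 5, 7, 10, 11, 11, 17, 20]
Mean = 84/8 = 21/2
Median = 21/2
Freq: {3: 1, 17: 1, 7: 1, 5: 1, 10: 1, 11: 2, 20: 1}
Mode: [11]

Mean=21/2, Median=21/2, Mode=11


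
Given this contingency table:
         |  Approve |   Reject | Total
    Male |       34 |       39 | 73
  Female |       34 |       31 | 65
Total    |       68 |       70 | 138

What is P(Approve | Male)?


P(Approve | Male) = 34/(34+39) = 34/73

P(Approve|Male) = 34/73 ≈ 46.58%


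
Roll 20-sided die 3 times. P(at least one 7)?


P(no 7)^3 = (19/20)^3 = 6859/8000
P(≥1) = 1 - 6859/8000 = 1141/8000

P = 1141/8000 ≈ 14.26%


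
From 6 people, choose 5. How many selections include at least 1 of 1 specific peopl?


Complement: C(6,5) - C(5,5) = 6 - 1 = 5

5


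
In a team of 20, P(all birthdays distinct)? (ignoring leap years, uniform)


P(all different) = Π(365-i)/365 for i=0..19
= (365/365)×(364/365)×...×(346/365)
= 0.588562

P ≈ 0.5886 ≈ 58.86%


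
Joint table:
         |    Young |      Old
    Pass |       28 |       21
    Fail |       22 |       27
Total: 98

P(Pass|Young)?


P(Pass|Young) = 28/(28+22) = 28/50 = 14/25

P = 14/25 ≈ 56.00%


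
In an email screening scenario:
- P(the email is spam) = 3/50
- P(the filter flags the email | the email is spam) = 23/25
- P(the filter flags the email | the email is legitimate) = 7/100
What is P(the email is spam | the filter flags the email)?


Using Bayes' theorem:
P(A|B) = P(B|A)·P(A) / P(B)

P(the filter flags the email) = 23/25 × 3/50 + 7/100 × 47/50
= 69/1250 + 329/5000 = 121/1000

P(the email is spam|the filter flags the email) = (69/1250) / (121/1000) = 276/605

P(the email is spam|the filter flags the email) = 276/605 ≈ 45.62%


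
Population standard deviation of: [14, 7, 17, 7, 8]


Mean = 53/5
  (14-53/5)²=289/25
  (7-53/5)²=324/25
  (17-53/5)²=1024/25
  (7-53/5)²=324/25
  (8-53/5)²=169/25
Σ(x-μ)² = 426/5
σ² = (426/5)/5 = 426/25

σ = √(426/25) ≈ 4.1280


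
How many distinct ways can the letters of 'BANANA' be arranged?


Letters: 6, freq: {'B': 1, 'A': 3, 'N': 2}
6!/(1!×3!×2!) = 720/12 = 60

60


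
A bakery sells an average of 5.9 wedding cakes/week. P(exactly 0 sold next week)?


Poisson(λ=5.9): P(X=0) = e^(-λ)×λ^k/k!
= e^(-5.9) × 5.9^0 / 0!
≈ 0.002739444819 × 1 / 1 ≈ 0.002739

P(X=0) ≈ 0.002739 ≈ 0.27%


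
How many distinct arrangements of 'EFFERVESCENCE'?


Letters: 13, freq: {'E': 5, 'F': 2, 'R': 1, 'V': 1, 'S': 1, 'C': 2, 'N': 1}
13!/(5!×2!×1!×1!×1!×2!×1!) = 6227020800/480 = 12972960

12972960


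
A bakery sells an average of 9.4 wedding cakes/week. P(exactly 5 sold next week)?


Poisson(λ=9.4): P(X=5) = e^(-λ)×λ^k/k!
= e^(-9.4) × 9.4^5 / 5!
≈ 8.272406556e-05 × 73390.40224 / 120 ≈ 0.050593

P(X=5) ≈ 0.050593 ≈ 5.06%


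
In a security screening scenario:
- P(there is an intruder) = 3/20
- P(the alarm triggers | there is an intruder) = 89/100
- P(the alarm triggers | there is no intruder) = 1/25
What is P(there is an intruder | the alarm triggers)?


Using Bayes' theorem:
P(A|B) = P(B|A)·P(A) / P(B)

P(the alarm triggers) = 89/100 × 3/20 + 1/25 × 17/20
= 267/2000 + 17/500 = 67/400

P(there is an intruder|the alarm triggers) = (267/2000) / (67/400) = 267/335

P(there is an intruder|the alarm triggers) = 267/335 ≈ 79.70%


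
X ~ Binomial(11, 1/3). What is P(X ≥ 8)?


P(X ≥ 8) = Σ P(X=i) for i=8..11
P(X=8) = 440/59049
P(X=9) = 220/177147
P(X=10) = 22/177147
P(X=11) = 1/177147
Sum = 521/59049

P(X ≥ 8) = 521/59049 ≈ 0.88%


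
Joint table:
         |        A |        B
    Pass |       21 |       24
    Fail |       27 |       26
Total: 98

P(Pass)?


P(Pass) = (21+24)/98 = 45/98

P(Pass) = 45/98 ≈ 45.92%


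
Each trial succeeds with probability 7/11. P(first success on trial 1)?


Geometric: P(X=1) = (1-p)^(k-1)×p = (4/11)^0×7/11 = 7/11

P(X=1) = 7/11 ≈ 63.64%


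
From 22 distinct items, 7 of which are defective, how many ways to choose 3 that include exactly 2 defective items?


Choose 2 of the 7 defective items and 1 of the other 15 items:
C(7,2)×C(15,1) = 21×15 = 315

315


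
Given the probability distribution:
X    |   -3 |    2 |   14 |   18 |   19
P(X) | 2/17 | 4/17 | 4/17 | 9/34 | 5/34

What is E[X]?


E[X] = Σ x·P(X=x)
= (-3)×(2/17) + (2)×(4/17) + (14)×(4/17) + (18)×(9/34) + (19)×(5/34)
= 373/34

E[X] = 373/34


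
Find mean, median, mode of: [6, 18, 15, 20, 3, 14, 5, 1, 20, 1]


Sorted: [1, 1, 3, 5, 6, 14, 15, 18, 20, 20]
Mean = 103/10
Median = 10
Freq: {6: 1, 18: 1, 15: 1, 20: 2, 3: 1, 14: 1, 5: 1, 1: 2}
Mode: [1, 20]

Mean=103/10, Median=10, Mode=[1, 20]


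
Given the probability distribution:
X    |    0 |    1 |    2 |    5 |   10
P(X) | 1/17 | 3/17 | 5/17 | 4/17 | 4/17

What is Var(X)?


E[X] = 73/17
E[X²] = 523/17
Var(X) = E[X²] - (E[X])² = 523/17 - 5329/289 = 3562/289

Var(X) = 3562/289 ≈ 12.3253


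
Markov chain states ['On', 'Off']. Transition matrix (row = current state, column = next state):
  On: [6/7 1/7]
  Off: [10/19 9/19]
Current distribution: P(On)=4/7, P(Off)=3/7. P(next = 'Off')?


P(next=Off) = Σᵢ P(now=i)×P(i→Off)
= 4/7×1/7 + 3/7×9/19
= 4/49 + 27/133 = 265/931

P = 265/931 ≈ 0.2846


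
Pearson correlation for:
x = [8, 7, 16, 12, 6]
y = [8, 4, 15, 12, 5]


n=5, Σx=49, Σy=44, Σxy=506, Σx²=549, Σy²=474
r = (5×506 - 49×44)/√((5×549 - 49²)(5×474 - 44²))
= 374/√(344×434) = 374/√149296 ≈ 374/386.3884 ≈ 0.9679

r ≈ 0.9679


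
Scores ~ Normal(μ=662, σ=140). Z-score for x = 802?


z = (x - μ)/σ = (802 - 662)/140 = 1.0

z = 1.0


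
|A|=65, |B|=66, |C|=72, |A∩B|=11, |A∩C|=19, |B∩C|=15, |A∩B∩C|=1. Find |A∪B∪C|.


|A∪B∪C| = 65+66+72-11-19-15+1 = 159

|A∪B∪C| = 159


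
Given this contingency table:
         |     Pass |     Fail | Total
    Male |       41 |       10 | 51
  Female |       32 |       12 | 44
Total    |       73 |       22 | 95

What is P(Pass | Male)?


P(Pass | Male) = 41/(41+10) = 41/51

P(Pass|Male) = 41/51 ≈ 80.39%


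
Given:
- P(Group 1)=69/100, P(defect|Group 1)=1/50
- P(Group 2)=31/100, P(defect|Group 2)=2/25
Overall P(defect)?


P(B) = Σ P(B|Aᵢ)×P(Aᵢ)
  1/50×69/100 = 69/5000
  2/25×31/100 = 31/1250
Sum = 193/5000

P(defect) = 193/5000 ≈ 3.86%


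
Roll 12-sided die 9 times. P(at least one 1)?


P(no 1)^9 = (11/12)^9 = 2357947691/5159780352
P(≥1) = 1 - 2357947691/5159780352 = 2801832661/5159780352

P = 2801832661/5159780352 ≈ 54.30%


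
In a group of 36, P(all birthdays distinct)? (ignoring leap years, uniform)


P(all different) = Π(365-i)/365 for i=0..35
= (365/365)×(364/365)×...×(330/365)
= 0.167818

P ≈ 0.1678 ≈ 16.78%


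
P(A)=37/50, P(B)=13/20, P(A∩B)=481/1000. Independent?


P(A)×P(B) = 481/1000
P(A∩B) = 481/1000
Equal ✓ → Independent

Yes, independent


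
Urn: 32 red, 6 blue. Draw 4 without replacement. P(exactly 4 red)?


Hypergeometric: C(32,4)×C(6,0)/C(38,4)
= 35960×1/73815 = 7192/14763

P(X=4) = 7192/14763 ≈ 48.72%


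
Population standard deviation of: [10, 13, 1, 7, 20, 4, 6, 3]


Mean = 64/8 = 8
  (10-8)²=4
  (13-8)²=25
  (1-8)²=49
  (7-8)²=1
  (20-8)²=144
  (4-8)²=16
  (6-8)²=4
  (3-8)²=25
Σ(x-μ)² = 268
σ² = 268/8 = 67/2

σ = √(67/2) ≈ 5.7879


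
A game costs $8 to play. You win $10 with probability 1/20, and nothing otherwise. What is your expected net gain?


E[gain] = (10-8)×1/20 + (-8)×19/20
= 1/10 - 38/5 = -15/2

Expected net gain = $-15/2 ≈ $-7.50


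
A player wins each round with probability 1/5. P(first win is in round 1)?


Geometric: P(X=1) = (1-p)^(k-1)×p = (4/5)^0×1/5 = 1/5

P(X=1) = 1/5 ≈ 20.00%


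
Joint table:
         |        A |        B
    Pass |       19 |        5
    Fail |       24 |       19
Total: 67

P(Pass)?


P(Pass) = (19+5)/67 = 24/67

P(Pass) = 24/67 ≈ 35.82%


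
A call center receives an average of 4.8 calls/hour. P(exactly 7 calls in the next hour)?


Poisson(λ=4.8): P(X=7) = e^(-λ)×λ^k/k!
= e^(-4.8) × 4.8^7 / 7!
≈ 0.008229747049 × 58706.8342272 / 5040 ≈ 0.095862

P(X=7) ≈ 0.095862 ≈ 9.59%


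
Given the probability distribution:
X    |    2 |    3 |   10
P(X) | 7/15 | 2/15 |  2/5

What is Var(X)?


E[X] = 16/3
E[X²] = 646/15
Var(X) = E[X²] - (E[X])² = 646/15 - 256/9 = 658/45

Var(X) = 658/45 ≈ 14.6222


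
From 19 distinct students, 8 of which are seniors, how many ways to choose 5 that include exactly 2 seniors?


Choose 2 of the 8 seniors and 3 of the other 11 students:
C(8,2)×C(11,3) = 28×165 = 4620

4620


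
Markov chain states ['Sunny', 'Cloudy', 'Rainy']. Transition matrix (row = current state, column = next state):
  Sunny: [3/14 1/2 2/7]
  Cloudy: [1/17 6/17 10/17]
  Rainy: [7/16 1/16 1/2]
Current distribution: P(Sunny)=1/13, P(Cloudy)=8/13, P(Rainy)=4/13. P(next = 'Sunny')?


P(next=Sunny) = Σᵢ P(now=i)×P(i→Sunny)
= 1/13×3/14 + 8/13×1/17 + 4/13×7/16
= 3/182 + 8/221 + 7/52 = 1159/6188

P = 1159/6188 ≈ 0.1873


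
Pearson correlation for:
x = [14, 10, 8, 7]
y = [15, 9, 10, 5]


n=4, Σx=39, Σy=39, Σxy=415, Σx²=409, Σy²=431
r = (4×415 - 39×39)/√((4×409 - 39²)(4×431 - 39²))
= 139/√(115×203) = 139/√23345 ≈ 139/152.7907 ≈ 0.9097

r ≈ 0.9097


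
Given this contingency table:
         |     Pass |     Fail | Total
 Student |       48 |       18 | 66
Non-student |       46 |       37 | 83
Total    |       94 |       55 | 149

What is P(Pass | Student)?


P(Pass | Student) = 48/(48+18) = 48/66 = 8/11

P(Pass|Student) = 8/11 ≈ 72.73%


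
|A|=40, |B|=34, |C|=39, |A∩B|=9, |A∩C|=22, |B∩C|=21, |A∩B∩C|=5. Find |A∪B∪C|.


|A∪B∪C| = 40+34+39-9-22-21+5 = 66

|A∪B∪C| = 66


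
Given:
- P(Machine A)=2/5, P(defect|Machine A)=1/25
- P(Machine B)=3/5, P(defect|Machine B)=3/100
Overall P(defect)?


P(B) = Σ P(B|Aᵢ)×P(Aᵢ)
  1/25×2/5 = 2/125
  3/100×3/5 = 9/500
Sum = 17/500

P(defect) = 17/500 ≈ 3.40%


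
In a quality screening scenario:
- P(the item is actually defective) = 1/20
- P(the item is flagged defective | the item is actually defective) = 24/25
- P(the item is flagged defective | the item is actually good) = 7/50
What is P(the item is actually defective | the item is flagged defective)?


Using Bayes' theorem:
P(A|B) = P(B|A)·P(A) / P(B)

P(the item is flagged defective) = 24/25 × 1/20 + 7/50 × 19/20
= 6/125 + 133/1000 = 181/1000

P(the item is actually defective|the item is flagged defective) = (6/125) / (181/1000) = 48/181

P(the item is actually defective|the item is flagged defective) = 48/181 ≈ 26.52%


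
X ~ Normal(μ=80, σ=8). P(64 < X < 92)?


z₁=(64-80)/8=-2.0, z₂=(92-80)/8=1.5
P = Φ(1.5) - Φ(-2.0) = 0.933193 - 0.022750 = 0.910443 ≈ 0.9104

P(64 < X < 92) ≈ 0.9104


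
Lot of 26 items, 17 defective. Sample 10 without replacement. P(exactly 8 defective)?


Hypergeometric: C(17,8)×C(9,2)/C(26,10)
= 24310×36/5311735 = 72/437

P(X=8) = 72/437 ≈ 16.48%


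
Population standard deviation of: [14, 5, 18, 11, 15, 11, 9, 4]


Mean = 87/8
  (14-87/8)²=625/64
  (5-87/8)²=2209/64
  (18-87/8)²=3249/64
  (11-87/8)²=1/64
  (15-87/8)²=1089/64
  (11-87/8)²=1/64
  (9-87/8)²=225/64
  (4-87/8)²=3025/64
Σ(x-μ)² = 1303/8
σ² = (1303/8)/8 = 1303/64

σ = √(1303/64) ≈ 4.5121


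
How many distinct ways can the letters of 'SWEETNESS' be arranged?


Letters: 9, freq: {'S': 3, 'W': 1, 'E': 3, 'T': 1, 'N': 1}
9!/(3!×1!×3!×1!×1!) = 362880/36 = 10080

10080


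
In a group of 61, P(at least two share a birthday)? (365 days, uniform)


P(all different) = Π(365-i)/365 for i=0..60
= 0.004911
P(match) = 1 - 0.004911 = 0.995089

P ≈ 0.9951 ≈ 99.51%


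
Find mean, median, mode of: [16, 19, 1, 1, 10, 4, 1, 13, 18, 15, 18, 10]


Sorted: [1, 1, 1, 4, 10, 10, 13, 15, 16, 18, 18, 19]
Mean = 126/12 = 21/2
Median = 23/2
Freq: {16: 1, 19: 1, 1: 3, 10: 2, 4: 1, 13: 1, 18: 2, 15: 1}
Mode: [1]

Mean=21/2, Median=23/2, Mode=1


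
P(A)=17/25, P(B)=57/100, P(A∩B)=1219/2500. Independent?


P(A)×P(B) = 969/2500
P(A∩B) = 1219/2500
Not equal → NOT independent

No, not independent


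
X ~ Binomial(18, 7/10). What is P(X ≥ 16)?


P(X ≥ 16) = Σ P(X=i) for i=16..18
P(X=16) = 45761745394340577/1000000000000000000
P(X=17) = 6281023877654589/500000000000000000
P(X=18) = 1628413597910449/1000000000000000000
Sum = 14988051686890051/250000000000000000

P(X ≥ 16) = 14988051686890051/250000000000000000 ≈ 6.00%


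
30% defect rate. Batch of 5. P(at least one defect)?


P(all good) = (7/10)^5 = 16807/100000
P(≥1 defect) = 83193/100000

P = 83193/100000 ≈ 83.19%


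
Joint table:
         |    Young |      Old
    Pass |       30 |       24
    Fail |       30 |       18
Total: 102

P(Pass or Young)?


P(Pass∨Young) = P(Pass) + P(Young) - P(Pass∧Young)
= (54 + 60 - 30)/102 = 84/102 = 14/17

P = 14/17 ≈ 82.35%


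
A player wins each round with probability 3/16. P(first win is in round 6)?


Geometric: P(X=6) = (1-p)^(k-1)×p = (13/16)^5×3/16 = 1113879/16777216

P(X=6) = 1113879/16777216 ≈ 6.64%


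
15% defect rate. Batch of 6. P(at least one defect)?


P(all good) = (17/20)^6 = 24137569/64000000
P(≥1 defect) = 39862431/64000000

P = 39862431/64000000 ≈ 62.29%


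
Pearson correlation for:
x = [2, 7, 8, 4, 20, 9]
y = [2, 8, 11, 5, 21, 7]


n=6, Σx=50, Σy=54, Σxy=651, Σx²=614, Σy²=704
r = (6×651 - 50×54)/√((6×614 - 50²)(6×704 - 54²))
= 1206/√(1184×1308) = 1206/√1548672 ≈ 1206/1244.4565 ≈ 0.9691

r ≈ 0.9691


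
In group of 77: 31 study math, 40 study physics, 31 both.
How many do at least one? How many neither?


|A∪B| = 31+40-31 = 40
Neither = 77-40 = 37

At least one: 40; Neither: 37


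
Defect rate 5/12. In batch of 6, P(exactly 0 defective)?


Binomial: P(X=0) = C(6,0)×p^0×(1-p)^6
= 1 × 1 × 117649/2985984 = 117649/2985984

P(X=0) = 117649/2985984 ≈ 3.94%


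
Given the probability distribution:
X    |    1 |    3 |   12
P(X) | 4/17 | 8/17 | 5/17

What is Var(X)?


E[X] = 88/17
E[X²] = 796/17
Var(X) = E[X²] - (E[X])² = 796/17 - 7744/289 = 5788/289

Var(X) = 5788/289 ≈ 20.0277


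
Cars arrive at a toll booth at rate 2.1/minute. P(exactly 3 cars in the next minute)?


Poisson(λ=2.1): P(X=3) = e^(-λ)×λ^k/k!
= e^(-2.1) × 2.1^3 / 3!
≈ 0.1224564283 × 9.261 / 6 ≈ 0.189011

P(X=3) ≈ 0.189011 ≈ 18.90%


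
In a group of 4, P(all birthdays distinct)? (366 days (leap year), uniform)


P(all different) = Π(366-i)/366 for i=0..3
= (366/366)×(365/366)×...×(363/366)
= 0.983689

P ≈ 0.9837 ≈ 98.37%


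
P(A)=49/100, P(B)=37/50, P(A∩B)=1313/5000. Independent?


P(A)×P(B) = 1813/5000
P(A∩B) = 1313/5000
Not equal → NOT independent

No, not independent


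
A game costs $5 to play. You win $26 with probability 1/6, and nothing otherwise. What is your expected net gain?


E[gain] = (26-5)×1/6 + (-5)×5/6
= 7/2 - 25/6 = -2/3

Expected net gain = $-2/3 ≈ $-0.67


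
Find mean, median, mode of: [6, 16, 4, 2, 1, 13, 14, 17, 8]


Sorted: [1, 2, 4, 6, 8, 13, 14, 16, 17]
Mean = 81/9 = 9
Median = 8
Freq: {6: 1, 16: 1, 4: 1, 2: 1, 1: 1, 13: 1, 14: 1, 17: 1, 8: 1}
Mode: No mode

Mean=9, Median=8, Mode=No mode


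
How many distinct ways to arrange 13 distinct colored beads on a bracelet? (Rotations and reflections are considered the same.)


Free circular arrangements: rotations and reflections both identified.
(n-1)!/2 = 12!/2 = 479001600/2 = 239500800

239500800


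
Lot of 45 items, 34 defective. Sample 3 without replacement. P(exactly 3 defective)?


Hypergeometric: C(34,3)×C(11,0)/C(45,3)
= 5984×1/14190 = 272/645

P(X=3) = 272/645 ≈ 42.17%


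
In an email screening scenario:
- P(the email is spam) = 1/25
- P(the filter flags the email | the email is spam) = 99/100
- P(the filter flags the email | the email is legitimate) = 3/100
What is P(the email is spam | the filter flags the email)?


Using Bayes' theorem:
P(A|B) = P(B|A)·P(A) / P(B)

P(the filter flags the email) = 99/100 × 1/25 + 3/100 × 24/25
= 99/2500 + 18/625 = 171/2500

P(the email is spam|the filter flags the email) = (99/2500) / (171/2500) = 11/19

P(the email is spam|the filter flags the email) = 11/19 ≈ 57.89%


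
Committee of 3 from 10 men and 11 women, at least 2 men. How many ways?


Count by #men:
  2M,1W: C(10,2)×C(11,1)=495
  3M,0W: C(10,3)×C(11,0)=120
Total = 615

615


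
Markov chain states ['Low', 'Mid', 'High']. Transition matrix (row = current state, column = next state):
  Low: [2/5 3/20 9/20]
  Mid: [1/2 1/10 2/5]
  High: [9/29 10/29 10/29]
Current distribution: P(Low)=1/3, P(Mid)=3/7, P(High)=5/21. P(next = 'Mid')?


P(next=Mid) = Σᵢ P(now=i)×P(i→Mid)
= 1/3×3/20 + 3/7×1/10 + 5/21×10/29
= 1/20 + 3/70 + 50/609 = 2131/12180

P = 2131/12180 ≈ 0.1750


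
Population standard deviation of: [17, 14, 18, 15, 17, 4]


Mean = 85/6
  (17-85/6)²=289/36
  (14-85/6)²=1/36
  (18-85/6)²=529/36
  (15-85/6)²=25/36
  (17-85/6)²=289/36
  (4-85/6)²=3721/36
Σ(x-μ)² = 809/6
σ² = (809/6)/6 = 809/36

σ = √(809/36) ≈ 4.7405


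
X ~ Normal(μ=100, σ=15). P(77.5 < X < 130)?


z₁=(77.5-100)/15=-1.5, z₂=(130-100)/15=2.0
P = Φ(2.0) - Φ(-1.5) = 0.977250 - 0.066807 = 0.910443 ≈ 0.9104

P(77.5 < X < 130) ≈ 0.9104


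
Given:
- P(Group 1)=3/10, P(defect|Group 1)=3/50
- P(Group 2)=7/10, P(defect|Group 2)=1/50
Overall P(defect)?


P(B) = Σ P(B|Aᵢ)×P(Aᵢ)
  3/50×3/10 = 9/500
  1/50×7/10 = 7/500
Sum = 4/125

P(defect) = 4/125 ≈ 3.20%


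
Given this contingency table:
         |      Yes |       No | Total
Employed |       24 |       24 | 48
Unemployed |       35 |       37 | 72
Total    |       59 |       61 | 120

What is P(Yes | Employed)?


P(Yes | Employed) = 24/(24+24) = 24/48 = 1/2

P(Yes|Employed) = 1/2 ≈ 50.00%


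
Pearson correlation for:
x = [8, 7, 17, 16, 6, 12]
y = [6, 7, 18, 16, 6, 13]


n=6, Σx=66, Σy=66, Σxy=851, Σx²=838, Σy²=870
r = (6×851 - 66×66)/√((6×838 - 66²)(6×870 - 66²))
= 750/√(672×864) = 750/√580608 ≈ 750/761.9764 ≈ 0.9843

r ≈ 0.9843


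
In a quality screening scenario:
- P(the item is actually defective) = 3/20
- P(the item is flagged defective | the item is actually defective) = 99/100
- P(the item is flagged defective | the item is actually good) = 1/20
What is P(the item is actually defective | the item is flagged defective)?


Using Bayes' theorem:
P(A|B) = P(B|A)·P(A) / P(B)

P(the item is flagged defective) = 99/100 × 3/20 + 1/20 × 17/20
= 297/2000 + 17/400 = 191/1000

P(the item is actually defective|the item is flagged defective) = (297/2000) / (191/1000) = 297/382

P(the item is actually defective|the item is flagged defective) = 297/382 ≈ 77.75%


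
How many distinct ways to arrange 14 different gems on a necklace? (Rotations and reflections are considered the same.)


Free circular arrangements: rotations and reflections both identified.
(n-1)!/2 = 13!/2 = 6227020800/2 = 3113510400

3113510400


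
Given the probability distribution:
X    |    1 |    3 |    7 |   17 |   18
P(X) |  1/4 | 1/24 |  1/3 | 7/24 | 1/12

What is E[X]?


E[X] = Σ x·P(X=x)
= (1)×(1/4) + (3)×(1/24) + (7)×(1/3) + (17)×(7/24) + (18)×(1/12)
= 55/6

E[X] = 55/6


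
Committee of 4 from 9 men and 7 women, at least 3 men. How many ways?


Count by #men:
  3M,1W: C(9,3)×C(7,1)=588
  4M,0W: C(9,4)×C(7,0)=126
Total = 714

714


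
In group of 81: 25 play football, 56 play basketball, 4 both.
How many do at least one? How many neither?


|A∪B| = 25+56-4 = 77
Neither = 81-77 = 4

At least one: 77; Neither: 4


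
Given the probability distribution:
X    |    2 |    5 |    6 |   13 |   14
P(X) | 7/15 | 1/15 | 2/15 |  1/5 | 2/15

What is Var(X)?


E[X] = 98/15
E[X²] = 1024/15
Var(X) = E[X²] - (E[X])² = 1024/15 - 9604/225 = 5756/225

Var(X) = 5756/225 ≈ 25.5822


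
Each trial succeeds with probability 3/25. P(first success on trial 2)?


Geometric: P(X=2) = (1-p)^(k-1)×p = (22/25)^1×3/25 = 66/625

P(X=2) = 66/625 ≈ 10.56%


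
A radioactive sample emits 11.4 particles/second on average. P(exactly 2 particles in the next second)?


Poisson(λ=11.4): P(X=2) = e^(-λ)×λ^k/k!
= e^(-11.4) × 11.4^2 / 2!
≈ 1.119548484e-05 × 129.96 / 2 ≈ 0.000727

P(X=2) ≈ 0.000727 ≈ 0.07%


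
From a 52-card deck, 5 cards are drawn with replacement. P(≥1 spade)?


P(not a spade) = 39/52 = 3/4
P(none in 5 draws) = (3/4)^5 = 243/1024
P(≥1 spade) = 1 - 243/1024 = 781/1024

P = 781/1024 ≈ 76.27%


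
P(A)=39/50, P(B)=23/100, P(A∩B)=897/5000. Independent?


P(A)×P(B) = 897/5000
P(A∩B) = 897/5000
Equal ✓ → Independent

Yes, independent


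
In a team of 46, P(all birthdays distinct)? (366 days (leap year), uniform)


P(all different) = Π(366-i)/366 for i=0..45
= (366/366)×(365/366)×...×(321/366)
= 0.052187

P ≈ 0.0522 ≈ 5.22%


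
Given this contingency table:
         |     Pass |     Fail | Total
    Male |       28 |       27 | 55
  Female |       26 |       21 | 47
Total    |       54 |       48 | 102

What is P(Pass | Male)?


P(Pass | Male) = 28/(28+27) = 28/55

P(Pass|Male) = 28/55 ≈ 50.91%


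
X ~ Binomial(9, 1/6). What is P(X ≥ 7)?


P(X ≥ 7) = Σ P(X=i) for i=7..9
P(X=7) = 25/279936
P(X=8) = 5/1119744
P(X=9) = 1/10077696
Sum = 473/5038848

P(X ≥ 7) = 473/5038848 ≈ 0.01%


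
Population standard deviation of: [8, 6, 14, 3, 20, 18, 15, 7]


Mean = 91/8
  (8-91/8)²=729/64
  (6-91/8)²=1849/64
  (14-91/8)²=441/64
  (3-91/8)²=4489/64
  (20-91/8)²=4761/64
  (18-91/8)²=2809/64
  (15-91/8)²=841/64
  (7-91/8)²=1225/64
Σ(x-μ)² = 2143/8
σ² = (2143/8)/8 = 2143/64

σ = √(2143/64) ≈ 5.7866


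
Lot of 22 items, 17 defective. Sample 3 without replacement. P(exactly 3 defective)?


Hypergeometric: C(17,3)×C(5,0)/C(22,3)
= 680×1/1540 = 34/77

P(X=3) = 34/77 ≈ 44.16%


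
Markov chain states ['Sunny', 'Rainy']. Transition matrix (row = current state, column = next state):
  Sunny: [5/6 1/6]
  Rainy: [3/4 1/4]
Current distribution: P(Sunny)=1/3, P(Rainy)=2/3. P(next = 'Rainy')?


P(next=Rainy) = Σᵢ P(now=i)×P(i→Rainy)
= 1/3×1/6 + 2/3×1/4
= 1/18 + 1/6 = 2/9

P = 2/9 ≈ 0.2222


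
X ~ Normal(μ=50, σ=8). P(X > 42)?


z = (42-50)/8 = -1.0
P(X > 42) = 1 - P(Z ≤ -1.0) = 1 - 0.1587 = 0.8413

P(X > 42) ≈ 0.8413


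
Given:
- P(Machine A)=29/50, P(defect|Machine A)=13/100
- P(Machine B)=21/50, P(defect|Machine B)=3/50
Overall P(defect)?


P(B) = Σ P(B|Aᵢ)×P(Aᵢ)
  13/100×29/50 = 377/5000
  3/50×21/50 = 63/2500
Sum = 503/5000

P(defect) = 503/5000 ≈ 10.06%


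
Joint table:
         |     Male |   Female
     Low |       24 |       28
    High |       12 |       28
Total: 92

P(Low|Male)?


P(Low|Male) = 24/(24+12) = 24/36 = 2/3

P = 2/3 ≈ 66.67%


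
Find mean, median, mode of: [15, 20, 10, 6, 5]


Sorted: [5, 6, 10, 15, 20]
Mean = 56/5
Median = 10
Freq: {15: 1, 20: 1, 10: 1, 6: 1, 5: 1}
Mode: No mode

Mean=56/5, Median=10, Mode=No mode


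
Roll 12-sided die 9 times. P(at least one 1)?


P(no 1)^9 = (11/12)^9 = 2357947691/5159780352
P(≥1) = 1 - 2357947691/5159780352 = 2801832661/5159780352

P = 2801832661/5159780352 ≈ 54.30%


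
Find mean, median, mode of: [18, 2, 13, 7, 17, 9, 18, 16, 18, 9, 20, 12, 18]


Sorted: [2, 7, 9, 9, 12, 13, 16, 17, 18, 18, 18, 18, 20]
Mean = 177/13
Median = 16
Freq: {18: 4, 2: 1, 13: 1, 7: 1, 17: 1, 9: 2, 16: 1, 20: 1, 12: 1}
Mode: [18]

Mean=177/13, Median=16, Mode=18


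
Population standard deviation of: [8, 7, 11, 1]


Mean = 27/4
  (8-27/4)²=25/16
  (7-27/4)²=1/16
  (11-27/4)²=289/16
  (1-27/4)²=529/16
Σ(x-μ)² = 211/4
σ² = (211/4)/4 = 211/16

σ = √(211/16) ≈ 3.6315


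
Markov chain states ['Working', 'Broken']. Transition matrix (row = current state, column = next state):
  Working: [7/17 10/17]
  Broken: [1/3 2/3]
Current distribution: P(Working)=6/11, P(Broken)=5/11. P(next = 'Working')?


P(next=Working) = Σᵢ P(now=i)×P(i→Working)
= 6/11×7/17 + 5/11×1/3
= 42/187 + 5/33 = 211/561

P = 211/561 ≈ 0.3761


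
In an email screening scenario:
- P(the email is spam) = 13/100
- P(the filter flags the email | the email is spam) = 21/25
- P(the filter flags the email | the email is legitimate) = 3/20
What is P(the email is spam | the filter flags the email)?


Using Bayes' theorem:
P(A|B) = P(B|A)·P(A) / P(B)

P(the filter flags the email) = 21/25 × 13/100 + 3/20 × 87/100
= 273/2500 + 261/2000 = 2397/10000

P(the email is spam|the filter flags the email) = (273/2500) / (2397/10000) = 364/799

P(the email is spam|the filter flags the email) = 364/799 ≈ 45.56%


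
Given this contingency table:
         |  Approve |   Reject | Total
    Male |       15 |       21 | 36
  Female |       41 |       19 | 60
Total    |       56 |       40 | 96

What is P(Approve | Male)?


P(Approve | Male) = 15/(15+21) = 15/36 = 5/12

P(Approve|Male) = 5/12 ≈ 41.67%


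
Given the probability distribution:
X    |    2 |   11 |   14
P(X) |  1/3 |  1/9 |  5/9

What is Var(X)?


E[X] = 29/3
E[X²] = 371/3
Var(X) = E[X²] - (E[X])² = 371/3 - 841/9 = 272/9

Var(X) = 272/9 ≈ 30.2222


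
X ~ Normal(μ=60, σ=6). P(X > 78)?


z = (78-60)/6 = 3.0
P(X > 78) = 1 - P(Z ≤ 3.0) = 1 - 0.9987 = 0.0013

P(X > 78) ≈ 0.0013


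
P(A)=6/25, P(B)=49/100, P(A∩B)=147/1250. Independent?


P(A)×P(B) = 147/1250
P(A∩B) = 147/1250
Equal ✓ → Independent

Yes, independent


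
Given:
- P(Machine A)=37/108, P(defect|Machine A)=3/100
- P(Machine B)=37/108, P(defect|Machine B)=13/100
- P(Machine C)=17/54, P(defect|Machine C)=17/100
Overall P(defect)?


P(B) = Σ P(B|Aᵢ)×P(Aᵢ)
  3/100×37/108 = 37/3600
  13/100×37/108 = 481/10800
  17/100×17/54 = 289/5400
Sum = 13/120

P(defect) = 13/120 ≈ 10.83%


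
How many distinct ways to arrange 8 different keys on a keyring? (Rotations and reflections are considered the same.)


Free circular arrangements: rotations and reflections both identified.
(n-1)!/2 = 7!/2 = 5040/2 = 2520

2520


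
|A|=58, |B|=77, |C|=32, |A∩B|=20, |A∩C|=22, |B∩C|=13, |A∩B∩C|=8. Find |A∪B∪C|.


|A∪B∪C| = 58+77+32-20-22-13+8 = 120

|A∪B∪C| = 120


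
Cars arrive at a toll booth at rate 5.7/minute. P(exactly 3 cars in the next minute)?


Poisson(λ=5.7): P(X=3) = e^(-λ)×λ^k/k!
= e^(-5.7) × 5.7^3 / 3!
≈ 0.003345965457 × 185.193 / 6 ≈ 0.103275

P(X=3) ≈ 0.103275 ≈ 10.33%


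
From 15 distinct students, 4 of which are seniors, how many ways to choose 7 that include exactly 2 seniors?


Choose 2 of the 4 seniors and 5 of the other 11 students:
C(4,2)×C(11,5) = 6×462 = 2772

2772
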